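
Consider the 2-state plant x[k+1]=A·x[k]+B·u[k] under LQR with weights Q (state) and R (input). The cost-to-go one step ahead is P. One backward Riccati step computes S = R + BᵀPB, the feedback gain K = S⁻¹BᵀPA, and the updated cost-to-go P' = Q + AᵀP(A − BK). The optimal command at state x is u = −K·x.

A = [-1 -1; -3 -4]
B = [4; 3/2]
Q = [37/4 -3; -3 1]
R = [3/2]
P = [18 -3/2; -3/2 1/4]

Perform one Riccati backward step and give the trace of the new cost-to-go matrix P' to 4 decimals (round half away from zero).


BᵀP = [69.7500 -5.6250]
S = R + BᵀPB = [3/2] + [270.5625] = [272.0625]
BᵀPA = [-52.8750 -47.2500]
K = S⁻¹·BᵀPA = [-0.1943 -0.1737]
A−BK = [-0.2226 -0.3053; -2.7085 -3.7395]
AᵀP(A−BK) = [0.9738 1.3170; 1.3170 1.7939]
P' = Q + AᵀP(A−BK) = [10.2238 -1.6830; -1.6830 2.7939]
tr(P') = 13.0177

13.0177


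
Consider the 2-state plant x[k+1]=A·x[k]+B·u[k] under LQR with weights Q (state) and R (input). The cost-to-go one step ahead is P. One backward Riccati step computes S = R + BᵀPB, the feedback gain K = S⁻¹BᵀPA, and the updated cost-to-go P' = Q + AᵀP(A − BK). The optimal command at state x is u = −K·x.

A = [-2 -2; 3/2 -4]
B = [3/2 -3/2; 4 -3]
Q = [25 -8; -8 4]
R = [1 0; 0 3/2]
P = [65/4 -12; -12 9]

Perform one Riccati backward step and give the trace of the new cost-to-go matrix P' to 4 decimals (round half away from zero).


40.0274

BᵀP = [-23.6250 18.0000; 11.6250 -9.0000]
S = R + BᵀPB = [1 0; 0 3/2] + [36.5625 -18.5625; -18.5625 9.5625] = [37.5625 -18.5625; -18.5625 11.0625]
BᵀPA = [74.2500 -24.7500; -36.7500 12.7500]
K = S⁻¹·BᵀPA = [1.9617 -0.5231; -0.0304 0.2748]
A−BK = [-4.9881 -0.8032; -6.4379 -1.0832]
AᵀP(A−BK) = [10.4779 -0.0608; -0.0608 0.5495]
P' = Q + AᵀP(A−BK) = [35.4779 -8.0608; -8.0608 4.5495]
tr(P') = 40.0274


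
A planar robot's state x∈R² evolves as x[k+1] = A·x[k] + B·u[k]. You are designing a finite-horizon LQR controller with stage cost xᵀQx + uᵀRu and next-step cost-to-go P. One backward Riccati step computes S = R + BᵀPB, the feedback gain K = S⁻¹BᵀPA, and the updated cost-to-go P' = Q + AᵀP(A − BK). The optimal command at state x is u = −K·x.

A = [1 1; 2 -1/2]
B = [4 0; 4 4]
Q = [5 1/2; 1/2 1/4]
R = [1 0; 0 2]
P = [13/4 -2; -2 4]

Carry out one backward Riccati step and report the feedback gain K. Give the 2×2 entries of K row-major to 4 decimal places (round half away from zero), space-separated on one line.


BᵀP = [5.0000 8.0000; -8.0000 16.0000]
S = R + BᵀPB = [1 0; 0 2] + [52.0000 32.0000; 32.0000 64.0000] = [53.0000 32.0000; 32.0000 66.0000]
BᵀPA = [21.0000 1.0000; 24.0000 -16.0000]
K = S⁻¹·BᵀPA = [0.2498 0.2336; 0.2425 -0.3557]
A−BK = [0.0008 0.0655; 0.0307 -0.0117]
AᵀP(A−BK) = [0.1837 -0.1194; -0.1194 0.3252]
P' = Q + AᵀP(A−BK) = [5.1837 0.3806; 0.3806 0.5752]
tr(P') = 5.7589

0.2498 0.2336 0.2425 -0.3557


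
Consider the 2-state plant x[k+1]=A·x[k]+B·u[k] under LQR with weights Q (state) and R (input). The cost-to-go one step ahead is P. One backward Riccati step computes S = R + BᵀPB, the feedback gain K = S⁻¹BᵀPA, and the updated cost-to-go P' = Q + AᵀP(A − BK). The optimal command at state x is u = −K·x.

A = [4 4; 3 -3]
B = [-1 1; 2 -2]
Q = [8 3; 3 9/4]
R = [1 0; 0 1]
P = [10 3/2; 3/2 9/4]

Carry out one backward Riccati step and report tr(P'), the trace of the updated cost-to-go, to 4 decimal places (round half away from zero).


242.6019

BᵀP = [-7.0000 3.0000; 7.0000 -3.0000]
S = R + BᵀPB = [1 0; 0 1] + [13.0000 -13.0000; -13.0000 13.0000] = [14.0000 -13.0000; -13.0000 14.0000]
BᵀPA = [-19.0000 -37.0000; 19.0000 37.0000]
K = S⁻¹·BᵀPA = [-0.7037 -1.3704; 0.7037 1.3704]
A−BK = [2.5926 1.2593; 5.8148 2.4815]
AᵀP(A−BK) = [189.5093 87.6759; 87.6759 42.8426]
P' = Q + AᵀP(A−BK) = [197.5093 90.6759; 90.6759 45.0926]
tr(P') = 242.6019


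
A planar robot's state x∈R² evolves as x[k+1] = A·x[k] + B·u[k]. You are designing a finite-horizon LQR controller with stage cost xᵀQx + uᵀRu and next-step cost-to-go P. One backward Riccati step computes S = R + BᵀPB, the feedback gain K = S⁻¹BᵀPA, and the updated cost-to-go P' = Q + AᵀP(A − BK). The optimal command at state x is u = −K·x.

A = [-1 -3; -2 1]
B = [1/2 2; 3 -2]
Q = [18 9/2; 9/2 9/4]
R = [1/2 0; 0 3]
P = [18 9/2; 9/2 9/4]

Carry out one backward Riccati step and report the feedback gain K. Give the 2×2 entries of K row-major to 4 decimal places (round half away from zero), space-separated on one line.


BᵀP = [22.5000 9.0000; 27.0000 4.5000]
S = R + BᵀPB = [1/2 0; 0 3] + [38.2500 27.0000; 27.0000 45.0000] = [38.7500 27.0000; 27.0000 48.0000]
BᵀPA = [-40.5000 -58.5000; -36.0000 -76.5000]
K = S⁻¹·BᵀPA = [-0.8594 -0.6565; -0.2666 -1.2245]
A−BK = [-0.0371 -0.2228; 0.0451 0.5206]
AᵀP(A−BK) = [0.5968 1.3309; 1.3309 5.1729]
P' = Q + AᵀP(A−BK) = [18.5968 5.8309; 5.8309 7.4229]
tr(P') = 26.0197

-0.8594 -0.6565 -0.2666 -1.2245


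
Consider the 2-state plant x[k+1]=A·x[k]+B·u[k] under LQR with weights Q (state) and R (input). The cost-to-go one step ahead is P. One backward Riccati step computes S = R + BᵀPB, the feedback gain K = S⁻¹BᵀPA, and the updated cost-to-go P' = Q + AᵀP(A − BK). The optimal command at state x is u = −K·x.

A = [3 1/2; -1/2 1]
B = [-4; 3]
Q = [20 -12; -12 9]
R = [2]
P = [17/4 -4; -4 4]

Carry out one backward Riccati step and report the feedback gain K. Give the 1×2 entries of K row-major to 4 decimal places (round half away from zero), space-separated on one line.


-0.5000 0.0668

BᵀP = [-29.0000 28.0000]
S = R + BᵀPB = [2] + [200.0000] = [202.0000]
BᵀPA = [-101.0000 13.5000]
K = S⁻¹·BᵀPA = [-0.5000 0.0668]
A−BK = [1.0000 0.7673; 1.0000 0.7995]
AᵀP(A−BK) = [0.7500 0.1250; 0.1250 0.1603]
P' = Q + AᵀP(A−BK) = [20.7500 -11.8750; -11.8750 9.1603]
tr(P') = 29.9103


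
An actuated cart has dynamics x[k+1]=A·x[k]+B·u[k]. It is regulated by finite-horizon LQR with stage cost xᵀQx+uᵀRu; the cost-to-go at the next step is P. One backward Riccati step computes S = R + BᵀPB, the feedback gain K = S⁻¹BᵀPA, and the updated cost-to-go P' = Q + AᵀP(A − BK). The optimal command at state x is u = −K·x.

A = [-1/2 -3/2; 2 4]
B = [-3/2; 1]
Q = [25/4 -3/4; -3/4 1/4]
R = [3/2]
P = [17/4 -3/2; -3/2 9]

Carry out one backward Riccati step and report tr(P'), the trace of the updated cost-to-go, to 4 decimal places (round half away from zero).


58.2634

BᵀP = [-7.8750 11.2500]
S = R + BᵀPB = [3/2] + [23.0625] = [24.5625]
BᵀPA = [26.4375 56.8125]
K = S⁻¹·BᵀPA = [1.0763 2.3130]
A−BK = [1.1145 1.9695; 0.9237 1.6870]
AᵀP(A−BK) = [11.6069 21.5382; 21.5382 40.1565]
P' = Q + AᵀP(A−BK) = [17.8569 20.7882; 20.7882 40.4065]
tr(P') = 58.2634


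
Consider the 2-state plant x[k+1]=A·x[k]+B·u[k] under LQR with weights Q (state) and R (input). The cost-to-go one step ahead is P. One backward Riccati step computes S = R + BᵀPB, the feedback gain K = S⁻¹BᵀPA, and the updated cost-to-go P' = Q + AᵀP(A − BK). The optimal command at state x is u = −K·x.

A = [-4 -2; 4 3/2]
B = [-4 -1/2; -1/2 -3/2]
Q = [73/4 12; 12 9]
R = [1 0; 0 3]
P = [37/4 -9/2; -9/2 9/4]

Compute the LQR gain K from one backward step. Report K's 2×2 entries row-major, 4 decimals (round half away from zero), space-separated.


BᵀP = [-34.7500 16.8750; 2.1250 -1.1250]
S = R + BᵀPB = [1 0; 0 3] + [130.5625 -7.9375; -7.9375 0.6250] = [131.5625 -7.9375; -7.9375 3.6250]
BᵀPA = [206.5000 94.8125; -13.0000 -5.9375]
K = S⁻¹·BᵀPA = [1.5592 0.7165; -0.1721 -0.0690]
A−BK = [2.1508 0.8315; 4.5215 1.7547]
AᵀP(A−BK) = [3.7852 1.6453; 1.6453 0.7194]
P' = Q + AᵀP(A−BK) = [22.0352 13.6453; 13.6453 9.7194]
tr(P') = 31.7547

1.5592 0.7165 -0.1721 -0.0690


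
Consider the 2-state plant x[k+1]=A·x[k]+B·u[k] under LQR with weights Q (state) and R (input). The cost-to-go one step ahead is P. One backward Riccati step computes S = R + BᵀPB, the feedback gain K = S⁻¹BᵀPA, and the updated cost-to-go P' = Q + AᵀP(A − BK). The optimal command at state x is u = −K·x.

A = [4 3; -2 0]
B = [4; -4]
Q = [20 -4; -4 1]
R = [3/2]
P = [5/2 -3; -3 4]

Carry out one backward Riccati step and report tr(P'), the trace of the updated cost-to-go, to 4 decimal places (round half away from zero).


BᵀP = [22.0000 -28.0000]
S = R + BᵀPB = [3/2] + [200.0000] = [201.5000]
BᵀPA = [144.0000 66.0000]
K = S⁻¹·BᵀPA = [0.7146 0.3275]
A−BK = [1.1414 1.6898; 0.8586 1.3102]
AᵀP(A−BK) = [1.0918 0.8337; 0.8337 0.8821]
P' = Q + AᵀP(A−BK) = [21.0918 -3.1663; -3.1663 1.8821]
tr(P') = 22.9739

22.9739


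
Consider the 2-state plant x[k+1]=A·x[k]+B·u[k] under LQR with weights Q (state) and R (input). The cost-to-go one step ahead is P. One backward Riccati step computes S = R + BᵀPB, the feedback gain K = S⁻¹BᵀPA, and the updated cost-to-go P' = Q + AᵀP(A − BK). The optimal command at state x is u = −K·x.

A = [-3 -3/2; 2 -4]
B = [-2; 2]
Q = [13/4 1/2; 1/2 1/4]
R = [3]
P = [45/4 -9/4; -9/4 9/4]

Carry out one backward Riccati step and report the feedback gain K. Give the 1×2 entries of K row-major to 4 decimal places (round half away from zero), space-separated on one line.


1.3200 0.0600

BᵀP = [-27.0000 9.0000]
S = R + BᵀPB = [3] + [72.0000] = [75.0000]
BᵀPA = [99.0000 4.5000]
K = S⁻¹·BᵀPA = [1.3200 0.0600]
A−BK = [-0.3600 -1.3800; -0.6400 -4.1200]
AᵀP(A−BK) = [6.5700 6.4350; 6.4350 34.0425]
P' = Q + AᵀP(A−BK) = [9.8200 6.9350; 6.9350 34.2925]
tr(P') = 44.1125


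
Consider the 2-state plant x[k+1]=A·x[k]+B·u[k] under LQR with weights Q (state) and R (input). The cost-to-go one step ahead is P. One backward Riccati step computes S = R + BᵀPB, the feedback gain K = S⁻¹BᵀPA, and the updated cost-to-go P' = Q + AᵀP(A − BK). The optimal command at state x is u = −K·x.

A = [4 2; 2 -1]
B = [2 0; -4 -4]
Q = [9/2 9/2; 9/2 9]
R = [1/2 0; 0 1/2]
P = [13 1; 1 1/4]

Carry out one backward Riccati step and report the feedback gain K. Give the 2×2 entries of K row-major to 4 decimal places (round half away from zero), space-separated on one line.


2.0030 0.9955 -2.2195 -0.6707

BᵀP = [22.0000 1.0000; -4.0000 -1.0000]
S = R + BᵀPB = [1/2 0; 0 1/2] + [40.0000 -4.0000; -4.0000 4.0000] = [40.5000 -4.0000; -4.0000 4.5000]
BᵀPA = [90.0000 43.0000; -18.0000 -7.0000]
K = S⁻¹·BᵀPA = [2.0030 0.9955; -2.2195 -0.6707]
A−BK = [-0.0060 0.0090; 1.1338 0.2992]
AᵀP(A−BK) = [4.7774 1.8338; 1.8338 0.7492]
P' = Q + AᵀP(A−BK) = [9.2774 6.3338; 6.3338 9.7492]
tr(P') = 19.0267


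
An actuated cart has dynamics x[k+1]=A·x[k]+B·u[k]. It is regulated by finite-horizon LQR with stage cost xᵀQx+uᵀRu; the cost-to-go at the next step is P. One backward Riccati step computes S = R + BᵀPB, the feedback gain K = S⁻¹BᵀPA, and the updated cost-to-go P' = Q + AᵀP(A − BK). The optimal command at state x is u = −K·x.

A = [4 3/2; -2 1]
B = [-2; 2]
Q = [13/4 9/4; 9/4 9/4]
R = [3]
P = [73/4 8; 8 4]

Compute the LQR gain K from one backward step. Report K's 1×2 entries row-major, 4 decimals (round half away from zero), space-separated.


-2.3571 -1.3839

BᵀP = [-20.5000 -8.0000]
S = R + BᵀPB = [3] + [25.0000] = [28.0000]
BᵀPA = [-66.0000 -38.7500]
K = S⁻¹·BᵀPA = [-2.3571 -1.3839]
A−BK = [-0.7143 -1.2679; 2.7143 3.7679]
AᵀP(A−BK) = [24.4286 18.1607; 18.1607 15.4353]
P' = Q + AᵀP(A−BK) = [27.6786 20.4107; 20.4107 17.6853]
tr(P') = 45.3638


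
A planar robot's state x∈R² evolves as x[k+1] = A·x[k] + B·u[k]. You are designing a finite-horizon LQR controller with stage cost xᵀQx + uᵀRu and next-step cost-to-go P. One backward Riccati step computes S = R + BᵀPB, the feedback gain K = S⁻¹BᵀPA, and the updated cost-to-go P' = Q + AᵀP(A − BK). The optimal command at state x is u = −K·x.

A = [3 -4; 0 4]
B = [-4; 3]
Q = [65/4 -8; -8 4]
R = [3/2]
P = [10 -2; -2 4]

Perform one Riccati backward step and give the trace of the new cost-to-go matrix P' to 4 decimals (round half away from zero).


BᵀP = [-46.0000 20.0000]
S = R + BᵀPB = [3/2] + [244.0000] = [245.5000]
BᵀPA = [-138.0000 264.0000]
K = S⁻¹·BᵀPA = [-0.5621 1.0754]
A−BK = [0.7515 0.3014; 1.6864 0.7739]
AᵀP(A−BK) = [12.4277 4.3992; 4.3992 4.1059]
P' = Q + AᵀP(A−BK) = [28.6777 -3.6008; -3.6008 8.1059]
tr(P') = 36.7836

36.7836


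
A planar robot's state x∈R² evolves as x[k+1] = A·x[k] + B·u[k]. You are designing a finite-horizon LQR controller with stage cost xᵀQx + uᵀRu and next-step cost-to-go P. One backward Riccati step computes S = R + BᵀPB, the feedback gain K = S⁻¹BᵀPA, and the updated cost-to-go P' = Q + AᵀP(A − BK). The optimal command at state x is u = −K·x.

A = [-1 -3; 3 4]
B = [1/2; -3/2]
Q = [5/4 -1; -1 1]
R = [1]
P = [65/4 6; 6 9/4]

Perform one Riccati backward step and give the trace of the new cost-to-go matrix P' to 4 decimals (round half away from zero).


BᵀP = [-0.8750 -0.3750]
S = R + BᵀPB = [1] + [0.1250] = [1.1250]
BᵀPA = [-0.2500 1.1250]
K = S⁻¹·BᵀPA = [-0.2222 1.0000]
A−BK = [-0.8889 -3.5000; 2.6667 5.5000]
AᵀP(A−BK) = [0.4444 -2.0000; -2.0000 37.1250]
P' = Q + AᵀP(A−BK) = [1.6944 -3.0000; -3.0000 38.1250]
tr(P') = 39.8194

39.8194


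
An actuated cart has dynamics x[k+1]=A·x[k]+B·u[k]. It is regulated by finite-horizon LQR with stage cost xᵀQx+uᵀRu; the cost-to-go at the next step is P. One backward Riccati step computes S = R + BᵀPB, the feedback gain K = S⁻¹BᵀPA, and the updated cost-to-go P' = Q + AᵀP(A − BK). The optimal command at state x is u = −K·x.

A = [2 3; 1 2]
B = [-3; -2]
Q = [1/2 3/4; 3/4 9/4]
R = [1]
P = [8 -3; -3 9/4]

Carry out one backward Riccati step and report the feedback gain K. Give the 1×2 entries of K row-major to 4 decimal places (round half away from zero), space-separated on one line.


-0.6848 -0.9783

BᵀP = [-18.0000 4.5000]
S = R + BᵀPB = [1] + [45.0000] = [46.0000]
BᵀPA = [-31.5000 -45.0000]
K = S⁻¹·BᵀPA = [-0.6848 -0.9783]
A−BK = [-0.0543 0.0652; -0.3696 0.0435]
AᵀP(A−BK) = [0.6793 0.6848; 0.6848 0.9783]
P' = Q + AᵀP(A−BK) = [1.1793 1.4348; 1.4348 3.2283]
tr(P') = 4.4076


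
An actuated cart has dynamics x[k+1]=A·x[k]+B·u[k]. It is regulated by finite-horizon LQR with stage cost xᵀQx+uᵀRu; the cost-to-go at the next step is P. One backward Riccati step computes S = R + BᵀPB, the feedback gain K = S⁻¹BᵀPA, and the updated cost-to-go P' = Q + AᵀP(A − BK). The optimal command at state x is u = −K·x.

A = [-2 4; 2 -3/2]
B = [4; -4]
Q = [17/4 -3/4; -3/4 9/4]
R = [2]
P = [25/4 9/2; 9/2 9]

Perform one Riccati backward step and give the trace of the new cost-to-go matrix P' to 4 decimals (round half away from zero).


BᵀP = [7.0000 -18.0000]
S = R + BᵀPB = [2] + [100.0000] = [102.0000]
BᵀPA = [-50.0000 55.0000]
K = S⁻¹·BᵀPA = [-0.4902 0.5392]
A−BK = [-0.0392 1.8431; 0.0392 0.6569]
AᵀP(A−BK) = [0.4902 -0.5392; -0.5392 36.5931]
P' = Q + AᵀP(A−BK) = [4.7402 -1.2892; -1.2892 38.8431]
tr(P') = 43.5833

43.5833


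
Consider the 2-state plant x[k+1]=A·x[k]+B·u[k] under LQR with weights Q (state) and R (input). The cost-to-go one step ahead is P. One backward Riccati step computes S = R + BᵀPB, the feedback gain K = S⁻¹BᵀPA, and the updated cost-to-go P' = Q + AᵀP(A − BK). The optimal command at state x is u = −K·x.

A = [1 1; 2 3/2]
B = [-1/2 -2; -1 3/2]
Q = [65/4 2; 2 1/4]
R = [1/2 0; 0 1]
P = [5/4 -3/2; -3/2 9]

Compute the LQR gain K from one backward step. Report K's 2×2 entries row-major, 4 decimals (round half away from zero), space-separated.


BᵀP = [0.8750 -8.2500; -4.7500 16.5000]
S = R + BᵀPB = [1/2 0; 0 1] + [7.8125 -14.1250; -14.1250 34.2500] = [8.3125 -14.1250; -14.1250 35.2500]
BᵀPA = [-15.6250 -11.5000; 28.2500 20.0000]
K = S⁻¹·BᵀPA = [-1.6230 -1.3142; 0.1511 0.0408]
A−BK = [0.4906 0.4245; 0.1504 0.1247]
AᵀP(A−BK) = [1.6230 1.3142; 1.3142 1.0715]
P' = Q + AᵀP(A−BK) = [17.8730 3.3142; 3.3142 1.3215]
tr(P') = 19.1945

-1.6230 -1.3142 0.1511 0.0408


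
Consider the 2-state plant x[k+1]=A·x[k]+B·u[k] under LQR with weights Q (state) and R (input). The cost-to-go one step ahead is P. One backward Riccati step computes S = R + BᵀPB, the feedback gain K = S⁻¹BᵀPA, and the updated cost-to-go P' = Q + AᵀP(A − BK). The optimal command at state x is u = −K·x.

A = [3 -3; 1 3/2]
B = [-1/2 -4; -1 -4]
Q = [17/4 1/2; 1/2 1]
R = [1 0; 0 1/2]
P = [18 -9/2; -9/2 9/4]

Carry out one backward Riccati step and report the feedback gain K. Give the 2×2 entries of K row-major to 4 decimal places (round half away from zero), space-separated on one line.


BᵀP = [-4.5000 0.0000; -54.0000 9.0000]
S = R + BᵀPB = [1 0; 0 1/2] + [2.2500 18.0000; 18.0000 180.0000] = [3.2500 18.0000; 18.0000 180.5000]
BᵀPA = [-13.5000 13.5000; -153.0000 175.5000]
K = S⁻¹·BᵀPA = [1.2080 -2.7501; -0.9681 1.2465]
A−BK = [-0.2684 0.6111; -1.6644 3.7361]
AᵀP(A−BK) = [5.4371 -11.7796; -11.7796 25.9197]
P' = Q + AᵀP(A−BK) = [9.6871 -11.2796; -11.2796 26.9197]
tr(P') = 36.6068

1.2080 -2.7501 -0.9681 1.2465


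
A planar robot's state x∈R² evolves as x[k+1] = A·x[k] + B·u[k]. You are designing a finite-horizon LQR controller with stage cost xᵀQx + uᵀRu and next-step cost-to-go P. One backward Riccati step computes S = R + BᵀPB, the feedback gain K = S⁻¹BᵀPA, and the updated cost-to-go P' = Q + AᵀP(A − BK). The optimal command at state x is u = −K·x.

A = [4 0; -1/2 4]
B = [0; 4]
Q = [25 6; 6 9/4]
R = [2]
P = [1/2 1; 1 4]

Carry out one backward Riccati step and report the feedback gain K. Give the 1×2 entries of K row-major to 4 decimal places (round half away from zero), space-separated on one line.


BᵀP = [4.0000 16.0000]
S = R + BᵀPB = [2] + [64.0000] = [66.0000]
BᵀPA = [8.0000 64.0000]
K = S⁻¹·BᵀPA = [0.1212 0.9697]
A−BK = [4.0000 0.0000; -0.9848 0.1212]
AᵀP(A−BK) = [4.0303 0.2424; 0.2424 1.9394]
P' = Q + AᵀP(A−BK) = [29.0303 6.2424; 6.2424 4.1894]
tr(P') = 33.2197

0.1212 0.9697


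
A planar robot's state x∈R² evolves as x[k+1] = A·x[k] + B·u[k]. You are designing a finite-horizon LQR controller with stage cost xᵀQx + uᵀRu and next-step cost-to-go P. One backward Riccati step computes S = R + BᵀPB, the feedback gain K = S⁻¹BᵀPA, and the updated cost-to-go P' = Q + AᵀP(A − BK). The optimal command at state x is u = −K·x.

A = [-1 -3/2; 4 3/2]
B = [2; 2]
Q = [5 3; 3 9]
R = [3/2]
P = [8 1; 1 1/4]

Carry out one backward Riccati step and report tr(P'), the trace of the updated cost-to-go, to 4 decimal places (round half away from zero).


17.8375

BᵀP = [18.0000 2.5000]
S = R + BᵀPB = [3/2] + [41.0000] = [42.5000]
BᵀPA = [-8.0000 -23.2500]
K = S⁻¹·BᵀPA = [-0.1882 -0.5471]
A−BK = [-0.6235 -0.4059; 4.3765 2.5941]
AᵀP(A−BK) = [2.4941 1.6235; 1.6235 1.3434]
P' = Q + AᵀP(A−BK) = [7.4941 4.6235; 4.6235 10.3434]
tr(P') = 17.8375


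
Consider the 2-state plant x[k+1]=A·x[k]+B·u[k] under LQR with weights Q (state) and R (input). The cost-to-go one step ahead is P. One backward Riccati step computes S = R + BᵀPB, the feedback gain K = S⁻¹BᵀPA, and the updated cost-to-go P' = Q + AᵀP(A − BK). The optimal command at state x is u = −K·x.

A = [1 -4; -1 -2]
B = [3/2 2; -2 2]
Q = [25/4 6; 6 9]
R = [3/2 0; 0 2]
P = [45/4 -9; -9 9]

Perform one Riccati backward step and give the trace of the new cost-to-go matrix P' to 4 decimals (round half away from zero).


20.2633

BᵀP = [34.8750 -31.5000; 4.5000 0.0000]
S = R + BᵀPB = [3/2 0; 0 2] + [115.3125 6.7500; 6.7500 9.0000] = [116.8125 6.7500; 6.7500 11.0000]
BᵀPA = [66.3750 -76.5000; 4.5000 -18.0000]
K = S⁻¹·BᵀPA = [0.5646 -0.5809; 0.0626 -1.2799]
A−BK = [0.0278 -0.5688; 0.0039 -0.6021]
AᵀP(A−BK) = [0.4929 -0.6808; -0.6808 4.5204]
P' = Q + AᵀP(A−BK) = [6.7429 5.3192; 5.3192 13.5204]
tr(P') = 20.2633


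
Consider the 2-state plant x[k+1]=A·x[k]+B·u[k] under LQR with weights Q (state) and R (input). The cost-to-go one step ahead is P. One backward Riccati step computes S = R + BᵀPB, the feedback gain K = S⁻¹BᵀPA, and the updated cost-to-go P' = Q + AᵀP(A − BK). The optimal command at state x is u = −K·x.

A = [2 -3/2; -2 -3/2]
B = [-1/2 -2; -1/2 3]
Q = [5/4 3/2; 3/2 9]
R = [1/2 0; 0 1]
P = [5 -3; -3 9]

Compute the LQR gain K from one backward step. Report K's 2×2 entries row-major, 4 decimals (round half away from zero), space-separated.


BᵀP = [-1.0000 -3.0000; -19.0000 33.0000]
S = R + BᵀPB = [1/2 0; 0 1] + [2.0000 -7.0000; -7.0000 137.0000] = [2.5000 -7.0000; -7.0000 138.0000]
BᵀPA = [4.0000 6.0000; -104.0000 -21.0000]
K = S⁻¹·BᵀPA = [-0.5946 2.3007; -0.7838 -0.0355]
A−BK = [0.1351 -0.4206; 0.0541 -0.2432]
AᵀP(A−BK) = [0.8649 -0.8919; -0.8919 3.4510]
P' = Q + AᵀP(A−BK) = [2.1149 0.6081; 0.6081 12.4510]
tr(P') = 14.5659

-0.5946 2.3007 -0.7838 -0.0355


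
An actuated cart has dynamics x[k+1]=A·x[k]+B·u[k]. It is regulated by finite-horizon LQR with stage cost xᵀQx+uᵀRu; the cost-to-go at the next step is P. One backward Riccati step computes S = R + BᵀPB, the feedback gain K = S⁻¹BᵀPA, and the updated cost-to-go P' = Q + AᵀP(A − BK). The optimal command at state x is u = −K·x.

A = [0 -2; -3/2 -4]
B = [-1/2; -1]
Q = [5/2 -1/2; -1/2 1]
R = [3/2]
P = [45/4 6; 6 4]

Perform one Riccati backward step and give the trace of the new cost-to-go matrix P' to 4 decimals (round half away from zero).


BᵀP = [-11.6250 -7.0000]
S = R + BᵀPB = [3/2] + [12.8125] = [14.3125]
BᵀPA = [10.5000 51.2500]
K = S⁻¹·BᵀPA = [0.7336 3.5808]
A−BK = [0.3668 -0.2096; -0.7664 -0.4192]
AᵀP(A−BK) = [1.2969 4.4017; 4.4017 21.4847]
P' = Q + AᵀP(A−BK) = [3.7969 3.9017; 3.9017 22.4847]
tr(P') = 26.2817

26.2817


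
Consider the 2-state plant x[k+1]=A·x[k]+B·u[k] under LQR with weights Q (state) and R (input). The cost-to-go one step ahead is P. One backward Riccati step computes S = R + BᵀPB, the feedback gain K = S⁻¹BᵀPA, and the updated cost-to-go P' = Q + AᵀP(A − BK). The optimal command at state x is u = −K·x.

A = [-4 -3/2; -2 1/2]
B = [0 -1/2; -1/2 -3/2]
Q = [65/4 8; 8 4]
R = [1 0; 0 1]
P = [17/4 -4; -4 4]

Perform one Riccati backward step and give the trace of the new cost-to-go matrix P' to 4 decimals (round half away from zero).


BᵀP = [2.0000 -2.0000; 3.8750 -4.0000]
S = R + BᵀPB = [1 0; 0 1] + [1.0000 2.0000; 2.0000 4.0625] = [2.0000 2.0000; 2.0000 5.0625]
BᵀPA = [-4.0000 -4.0000; -7.5000 -7.8125]
K = S⁻¹·BᵀPA = [-0.8571 -0.7551; -1.1429 -1.2449]
A−BK = [-4.5714 -2.1224; -4.1429 -1.7449]
AᵀP(A−BK) = [8.0000 5.1429; 5.1429 3.8163]
P' = Q + AᵀP(A−BK) = [24.2500 13.1429; 13.1429 7.8163]
tr(P') = 32.0663

32.0663


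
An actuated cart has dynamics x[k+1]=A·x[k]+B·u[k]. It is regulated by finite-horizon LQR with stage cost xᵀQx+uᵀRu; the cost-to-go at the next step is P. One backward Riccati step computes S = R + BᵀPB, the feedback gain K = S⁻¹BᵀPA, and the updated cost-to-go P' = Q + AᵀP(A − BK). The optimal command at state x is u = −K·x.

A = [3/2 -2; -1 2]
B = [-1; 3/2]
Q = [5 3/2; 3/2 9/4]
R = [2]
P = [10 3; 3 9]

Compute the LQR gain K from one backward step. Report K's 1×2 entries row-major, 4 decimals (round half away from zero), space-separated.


BᵀP = [-5.5000 10.5000]
S = R + BᵀPB = [2] + [21.2500] = [23.2500]
BᵀPA = [-18.7500 32.0000]
K = S⁻¹·BᵀPA = [-0.8065 1.3763]
A−BK = [0.6935 -0.6237; 0.2097 -0.0645]
AᵀP(A−BK) = [7.3790 -7.1935; -7.1935 7.9570]
P' = Q + AᵀP(A−BK) = [12.3790 -5.6935; -5.6935 10.2070]
tr(P') = 22.5860

-0.8065 1.3763


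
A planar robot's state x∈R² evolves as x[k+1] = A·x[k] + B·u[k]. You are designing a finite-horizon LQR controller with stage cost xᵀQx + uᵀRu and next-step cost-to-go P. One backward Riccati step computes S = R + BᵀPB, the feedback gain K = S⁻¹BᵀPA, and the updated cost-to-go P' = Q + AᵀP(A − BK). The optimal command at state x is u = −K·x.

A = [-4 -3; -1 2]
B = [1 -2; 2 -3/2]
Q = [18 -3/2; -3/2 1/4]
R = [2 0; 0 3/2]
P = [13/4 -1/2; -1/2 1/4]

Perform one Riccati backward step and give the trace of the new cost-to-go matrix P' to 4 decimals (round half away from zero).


BᵀP = [2.2500 0.0000; -5.7500 0.6250]
S = R + BᵀPB = [2 0; 0 3/2] + [2.2500 -4.5000; -4.5000 10.5625] = [4.2500 -4.5000; -4.5000 12.0625]
BᵀPA = [-9.0000 -6.7500; 22.3750 18.5000]
K = S⁻¹·BᵀPA = [-0.2539 0.0589; 1.7602 1.5557]
A−BK = [-0.2257 0.0524; 2.1481 4.2156]
AᵀP(A−BK) = [6.5804 6.7224; 6.7224 7.8680]
P' = Q + AᵀP(A−BK) = [24.5804 5.2224; 5.2224 8.1180]
tr(P') = 32.6984

32.6984


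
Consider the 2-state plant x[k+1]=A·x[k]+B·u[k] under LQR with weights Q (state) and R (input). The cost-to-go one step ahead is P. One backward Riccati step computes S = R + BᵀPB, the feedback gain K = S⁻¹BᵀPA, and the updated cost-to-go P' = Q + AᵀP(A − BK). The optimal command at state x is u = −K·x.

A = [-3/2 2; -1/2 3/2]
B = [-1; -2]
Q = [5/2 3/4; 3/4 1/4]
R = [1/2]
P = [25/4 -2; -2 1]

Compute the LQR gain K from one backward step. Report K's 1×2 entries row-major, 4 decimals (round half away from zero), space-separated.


BᵀP = [-2.2500 0.0000]
S = R + BᵀPB = [1/2] + [2.2500] = [2.7500]
BᵀPA = [3.3750 -4.5000]
K = S⁻¹·BᵀPA = [1.2273 -1.6364]
A−BK = [-0.2727 0.3636; 1.9545 -1.7727]
AᵀP(A−BK) = [7.1705 -7.4773; -7.4773 7.8864]
P' = Q + AᵀP(A−BK) = [9.6705 -6.7273; -6.7273 8.1364]
tr(P') = 17.8068

1.2273 -1.6364


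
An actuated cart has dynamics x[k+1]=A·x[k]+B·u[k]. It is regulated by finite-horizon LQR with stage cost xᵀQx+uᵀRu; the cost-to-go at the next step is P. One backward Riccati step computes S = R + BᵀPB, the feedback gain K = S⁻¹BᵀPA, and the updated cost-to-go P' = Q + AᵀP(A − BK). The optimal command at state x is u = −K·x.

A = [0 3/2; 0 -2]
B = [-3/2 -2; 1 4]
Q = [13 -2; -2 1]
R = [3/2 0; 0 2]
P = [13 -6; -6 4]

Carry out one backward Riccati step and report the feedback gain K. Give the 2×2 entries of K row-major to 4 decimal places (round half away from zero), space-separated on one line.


BᵀP = [-25.5000 13.0000; -50.0000 28.0000]
S = R + BᵀPB = [3/2 0; 0 2] + [51.2500 103.0000; 103.0000 212.0000] = [52.7500 103.0000; 103.0000 214.0000]
BᵀPA = [0.0000 -64.2500; 0.0000 -131.0000]
K = S⁻¹·BᵀPA = [0.0000 -0.3775; 0.0000 -0.4305]
A−BK = [0.0000 0.0728; 0.0000 0.0993]
AᵀP(A−BK) = [0.0000 0.0000; 0.0000 0.6060]
P' = Q + AᵀP(A−BK) = [13.0000 -2.0000; -2.0000 1.6060]
tr(P') = 14.6060

0.0000 -0.3775 0.0000 -0.4305


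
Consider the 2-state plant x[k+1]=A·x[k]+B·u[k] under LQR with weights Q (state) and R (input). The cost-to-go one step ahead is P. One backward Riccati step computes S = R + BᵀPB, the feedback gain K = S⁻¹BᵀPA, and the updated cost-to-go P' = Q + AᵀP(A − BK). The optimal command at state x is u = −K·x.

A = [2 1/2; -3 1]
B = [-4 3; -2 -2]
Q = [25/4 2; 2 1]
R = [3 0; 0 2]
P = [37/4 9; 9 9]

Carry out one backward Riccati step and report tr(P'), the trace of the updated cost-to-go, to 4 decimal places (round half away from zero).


8.7025

BᵀP = [-55.0000 -54.0000; 9.7500 9.0000]
S = R + BᵀPB = [3 0; 0 2] + [328.0000 -57.0000; -57.0000 11.2500] = [331.0000 -57.0000; -57.0000 13.2500]
BᵀPA = [52.0000 -81.5000; -7.5000 13.8750]
K = S⁻¹·BᵀPA = [0.2300 -0.2542; 0.4236 -0.0465]
A−BK = [1.6494 -0.3774; -1.6928 0.3985]
AᵀP(A−BK) = [1.2146 -0.3787; -0.3787 0.2378]
P' = Q + AᵀP(A−BK) = [7.4646 1.6213; 1.6213 1.2378]
tr(P') = 8.7025


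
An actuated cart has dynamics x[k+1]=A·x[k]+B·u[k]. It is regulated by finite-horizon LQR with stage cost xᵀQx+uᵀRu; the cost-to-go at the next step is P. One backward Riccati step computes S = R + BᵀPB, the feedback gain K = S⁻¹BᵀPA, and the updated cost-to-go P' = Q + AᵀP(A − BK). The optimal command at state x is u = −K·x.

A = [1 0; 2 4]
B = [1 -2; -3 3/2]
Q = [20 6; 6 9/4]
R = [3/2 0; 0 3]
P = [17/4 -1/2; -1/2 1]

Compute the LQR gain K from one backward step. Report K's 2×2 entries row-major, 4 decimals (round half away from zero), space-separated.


-0.6130 -1.1096 -0.5749 -0.3400

BᵀP = [5.7500 -3.5000; -9.2500 2.5000]
S = R + BᵀPB = [3/2 0; 0 3] + [16.2500 -16.7500; -16.7500 22.2500] = [17.7500 -16.7500; -16.7500 25.2500]
BᵀPA = [-1.2500 -14.0000; -4.2500 10.0000]
K = S⁻¹·BᵀPA = [-0.6130 -1.1096; -0.5749 -0.3400]
A−BK = [0.4631 0.4295; 1.0235 1.1812]
AᵀP(A−BK) = [3.0403 3.1678; 3.1678 3.8658]
P' = Q + AᵀP(A−BK) = [23.0403 9.1678; 9.1678 6.1158]
tr(P') = 29.1560


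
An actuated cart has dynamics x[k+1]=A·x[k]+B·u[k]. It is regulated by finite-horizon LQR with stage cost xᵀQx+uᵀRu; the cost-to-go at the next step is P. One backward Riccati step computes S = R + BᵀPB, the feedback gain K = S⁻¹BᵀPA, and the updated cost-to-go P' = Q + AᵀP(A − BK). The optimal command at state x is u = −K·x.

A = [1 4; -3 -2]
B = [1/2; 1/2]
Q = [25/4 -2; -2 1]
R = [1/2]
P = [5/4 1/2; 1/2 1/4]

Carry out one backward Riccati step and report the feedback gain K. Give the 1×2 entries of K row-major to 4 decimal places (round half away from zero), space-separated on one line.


BᵀP = [0.8750 0.3750]
S = R + BᵀPB = [1/2] + [0.6250] = [1.1250]
BᵀPA = [-0.2500 2.7500]
K = S⁻¹·BᵀPA = [-0.2222 2.4444]
A−BK = [1.1111 2.7778; -2.8889 -3.2222]
AᵀP(A−BK) = [0.4444 0.1111; 0.1111 6.2778]
P' = Q + AᵀP(A−BK) = [6.6944 -1.8889; -1.8889 7.2778]
tr(P') = 13.9722

-0.2222 2.4444


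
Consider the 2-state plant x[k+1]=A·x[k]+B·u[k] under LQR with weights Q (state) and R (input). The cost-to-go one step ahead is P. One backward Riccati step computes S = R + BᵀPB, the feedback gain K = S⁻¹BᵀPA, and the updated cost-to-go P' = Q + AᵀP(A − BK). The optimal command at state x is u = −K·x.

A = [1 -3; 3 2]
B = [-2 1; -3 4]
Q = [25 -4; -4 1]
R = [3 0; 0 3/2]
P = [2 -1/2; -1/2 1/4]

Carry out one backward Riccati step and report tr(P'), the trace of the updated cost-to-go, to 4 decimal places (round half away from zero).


40.3838

BᵀP = [-2.5000 0.2500; 0.0000 0.5000]
S = R + BᵀPB = [3 0; 0 3/2] + [4.2500 -1.5000; -1.5000 2.0000] = [7.2500 -1.5000; -1.5000 3.5000]
BᵀPA = [-1.7500 8.0000; 1.5000 1.0000]
K = S⁻¹·BᵀPA = [-0.1676 1.2757; 0.3568 0.8324]
A−BK = [0.3081 -1.2811; 1.0703 2.4973]
AᵀP(A−BK) = [0.4216 -0.0162; -0.0162 13.9622]
P' = Q + AᵀP(A−BK) = [25.4216 -4.0162; -4.0162 14.9622]
tr(P') = 40.3838


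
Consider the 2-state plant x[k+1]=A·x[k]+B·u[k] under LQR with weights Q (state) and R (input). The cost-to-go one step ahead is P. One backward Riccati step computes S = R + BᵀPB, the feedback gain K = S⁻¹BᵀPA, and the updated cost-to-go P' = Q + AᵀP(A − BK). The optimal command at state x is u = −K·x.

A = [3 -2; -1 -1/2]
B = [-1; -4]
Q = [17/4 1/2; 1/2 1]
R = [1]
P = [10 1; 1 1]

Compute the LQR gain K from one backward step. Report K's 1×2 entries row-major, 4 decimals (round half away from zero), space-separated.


-1.0571 0.8714

BᵀP = [-14.0000 -5.0000]
S = R + BᵀPB = [1] + [34.0000] = [35.0000]
BᵀPA = [-37.0000 30.5000]
K = S⁻¹·BᵀPA = [-1.0571 0.8714]
A−BK = [1.9429 -1.1286; -5.2286 2.9857]
AᵀP(A−BK) = [45.8857 -26.7571; -26.7571 15.6714]
P' = Q + AᵀP(A−BK) = [50.1357 -26.2571; -26.2571 16.6714]
tr(P') = 66.8071


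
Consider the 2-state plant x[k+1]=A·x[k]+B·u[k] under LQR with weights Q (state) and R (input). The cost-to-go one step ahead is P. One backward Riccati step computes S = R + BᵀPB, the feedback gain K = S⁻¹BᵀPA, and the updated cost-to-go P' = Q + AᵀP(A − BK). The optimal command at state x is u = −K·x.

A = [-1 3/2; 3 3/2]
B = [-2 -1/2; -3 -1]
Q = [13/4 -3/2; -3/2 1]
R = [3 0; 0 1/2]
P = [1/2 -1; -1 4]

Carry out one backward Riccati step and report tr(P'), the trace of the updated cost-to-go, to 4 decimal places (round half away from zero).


9.8148

BᵀP = [2.0000 -10.0000; 0.7500 -3.5000]
S = R + BᵀPB = [3 0; 0 1/2] + [26.0000 9.0000; 9.0000 3.1250] = [29.0000 9.0000; 9.0000 3.6250]
BᵀPA = [-32.0000 -12.0000; -11.2500 -4.1250]
K = S⁻¹·BᵀPA = [-0.6114 -0.2642; -1.5855 -0.4819]
A−BK = [-3.0155 0.7306; -0.4197 0.2254]
AᵀP(A−BK) = [5.0984 0.3731; 0.3731 0.4663]
P' = Q + AᵀP(A−BK) = [8.3484 -1.1269; -1.1269 1.4663]
tr(P') = 9.8148


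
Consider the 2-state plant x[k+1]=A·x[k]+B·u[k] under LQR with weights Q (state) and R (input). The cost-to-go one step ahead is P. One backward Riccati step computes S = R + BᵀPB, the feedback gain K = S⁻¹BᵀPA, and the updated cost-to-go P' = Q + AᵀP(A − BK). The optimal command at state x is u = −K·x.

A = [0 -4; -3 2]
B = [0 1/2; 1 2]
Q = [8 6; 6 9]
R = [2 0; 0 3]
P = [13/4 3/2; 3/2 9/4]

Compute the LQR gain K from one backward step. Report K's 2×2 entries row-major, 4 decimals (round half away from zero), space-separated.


-0.6066 0.4612 -0.7946 -0.6590

BᵀP = [1.5000 2.2500; 4.6250 5.2500]
S = R + BᵀPB = [2 0; 0 3] + [2.2500 5.2500; 5.2500 12.8125] = [4.2500 5.2500; 5.2500 15.8125]
BᵀPA = [-6.7500 -1.5000; -15.7500 -8.0000]
K = S⁻¹·BᵀPA = [-0.6066 0.4612; -0.7946 -0.6590]
A−BK = [0.3973 -3.6705; -0.8041 2.8569]
AᵀP(A−BK) = [3.6397 -2.7670; -2.7670 32.4194]
P' = Q + AᵀP(A−BK) = [11.6397 3.2330; 3.2330 41.4194]
tr(P') = 53.0591


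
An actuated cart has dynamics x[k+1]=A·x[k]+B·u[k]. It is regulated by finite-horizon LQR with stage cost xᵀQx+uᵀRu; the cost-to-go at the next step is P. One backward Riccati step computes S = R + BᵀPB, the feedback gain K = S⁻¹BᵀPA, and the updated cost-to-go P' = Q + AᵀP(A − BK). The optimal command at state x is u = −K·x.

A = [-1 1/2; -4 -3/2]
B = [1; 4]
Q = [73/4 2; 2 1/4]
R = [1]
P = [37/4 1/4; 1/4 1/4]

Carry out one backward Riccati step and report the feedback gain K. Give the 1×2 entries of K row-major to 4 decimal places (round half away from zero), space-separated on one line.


BᵀP = [10.2500 1.2500]
S = R + BᵀPB = [1] + [15.2500] = [16.2500]
BᵀPA = [-15.2500 3.2500]
K = S⁻¹·BᵀPA = [-0.9385 0.2000]
A−BK = [-0.0615 0.3000; -0.2462 -2.3000]
AᵀP(A−BK) = [0.9385 -0.2000; -0.2000 1.8500]
P' = Q + AᵀP(A−BK) = [19.1885 1.8000; 1.8000 2.1000]
tr(P') = 21.2885

-0.9385 0.2000


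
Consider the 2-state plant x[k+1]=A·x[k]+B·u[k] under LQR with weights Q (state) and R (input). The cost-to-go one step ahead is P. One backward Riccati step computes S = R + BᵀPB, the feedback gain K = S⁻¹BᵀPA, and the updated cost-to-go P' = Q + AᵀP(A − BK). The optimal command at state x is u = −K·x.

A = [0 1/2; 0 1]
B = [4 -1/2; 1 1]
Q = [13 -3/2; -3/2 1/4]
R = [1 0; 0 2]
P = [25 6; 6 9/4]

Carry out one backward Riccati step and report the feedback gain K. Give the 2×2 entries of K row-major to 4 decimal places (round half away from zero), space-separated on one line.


BᵀP = [106.0000 26.2500; -6.5000 -0.7500]
S = R + BᵀPB = [1 0; 0 2] + [450.2500 -26.7500; -26.7500 2.5000] = [451.2500 -26.7500; -26.7500 4.5000]
BᵀPA = [0.0000 79.2500; 0.0000 -4.0000]
K = S⁻¹·BᵀPA = [0.0000 0.1898; 0.0000 0.2395]
A−BK = [0.0000 -0.1395; 0.0000 0.5707]
AᵀP(A−BK) = [0.0000 0.0000; 0.0000 0.4147]
P' = Q + AᵀP(A−BK) = [13.0000 -1.5000; -1.5000 0.6647]
tr(P') = 13.6647

0.0000 0.1898 0.0000 0.2395


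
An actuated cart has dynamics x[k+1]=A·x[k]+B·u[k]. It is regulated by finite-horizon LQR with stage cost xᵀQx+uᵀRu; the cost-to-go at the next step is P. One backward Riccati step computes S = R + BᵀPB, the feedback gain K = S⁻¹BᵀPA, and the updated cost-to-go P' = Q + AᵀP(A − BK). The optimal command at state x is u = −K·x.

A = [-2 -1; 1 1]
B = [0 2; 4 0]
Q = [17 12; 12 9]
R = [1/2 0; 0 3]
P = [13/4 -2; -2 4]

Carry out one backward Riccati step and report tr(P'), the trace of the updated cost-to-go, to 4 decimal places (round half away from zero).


28.9000

BᵀP = [-8.0000 16.0000; 6.5000 -4.0000]
S = R + BᵀPB = [1/2 0; 0 3] + [64.0000 -16.0000; -16.0000 13.0000] = [64.5000 -16.0000; -16.0000 16.0000]
BᵀPA = [32.0000 24.0000; -17.0000 -10.5000]
K = S⁻¹·BᵀPA = [0.3093 0.2784; -0.7532 -0.3779]
A−BK = [-0.4936 -0.2442; -0.2371 -0.1134]
AᵀP(A−BK) = [2.2983 1.1685; 1.1685 0.6016]
P' = Q + AᵀP(A−BK) = [19.2983 13.1685; 13.1685 9.6016]
tr(P') = 28.9000


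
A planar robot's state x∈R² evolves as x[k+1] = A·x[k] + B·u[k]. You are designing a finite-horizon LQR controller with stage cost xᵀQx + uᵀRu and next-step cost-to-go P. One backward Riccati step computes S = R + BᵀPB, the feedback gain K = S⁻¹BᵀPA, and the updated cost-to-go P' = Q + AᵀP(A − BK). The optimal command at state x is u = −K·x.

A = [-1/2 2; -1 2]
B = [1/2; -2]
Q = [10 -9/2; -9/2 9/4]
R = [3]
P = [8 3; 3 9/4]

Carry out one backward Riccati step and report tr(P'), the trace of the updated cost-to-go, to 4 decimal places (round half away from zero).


70.0000

BᵀP = [-2.0000 -3.0000]
S = R + BᵀPB = [3] + [5.0000] = [8.0000]
BᵀPA = [4.0000 -10.0000]
K = S⁻¹·BᵀPA = [0.5000 -1.2500]
A−BK = [-0.7500 2.6250; 0.0000 -0.5000]
AᵀP(A−BK) = [5.2500 -16.5000; -16.5000 52.5000]
P' = Q + AᵀP(A−BK) = [15.2500 -21.0000; -21.0000 54.7500]
tr(P') = 70.0000


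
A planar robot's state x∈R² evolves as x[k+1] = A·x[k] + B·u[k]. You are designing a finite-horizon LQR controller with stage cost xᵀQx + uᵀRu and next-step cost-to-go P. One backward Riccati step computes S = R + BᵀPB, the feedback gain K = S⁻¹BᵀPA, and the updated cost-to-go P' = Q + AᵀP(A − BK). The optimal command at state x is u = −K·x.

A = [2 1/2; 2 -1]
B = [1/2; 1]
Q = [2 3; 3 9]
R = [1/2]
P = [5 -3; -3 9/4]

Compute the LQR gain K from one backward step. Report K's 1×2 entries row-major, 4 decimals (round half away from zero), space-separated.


BᵀP = [-0.5000 0.7500]
S = R + BᵀPB = [1/2] + [0.5000] = [1.0000]
BᵀPA = [0.5000 -1.0000]
K = S⁻¹·BᵀPA = [0.5000 -1.0000]
A−BK = [1.7500 1.0000; 1.5000 0.0000]
AᵀP(A−BK) = [4.7500 4.0000; 4.0000 5.5000]
P' = Q + AᵀP(A−BK) = [6.7500 7.0000; 7.0000 14.5000]
tr(P') = 21.2500

0.5000 -1.0000


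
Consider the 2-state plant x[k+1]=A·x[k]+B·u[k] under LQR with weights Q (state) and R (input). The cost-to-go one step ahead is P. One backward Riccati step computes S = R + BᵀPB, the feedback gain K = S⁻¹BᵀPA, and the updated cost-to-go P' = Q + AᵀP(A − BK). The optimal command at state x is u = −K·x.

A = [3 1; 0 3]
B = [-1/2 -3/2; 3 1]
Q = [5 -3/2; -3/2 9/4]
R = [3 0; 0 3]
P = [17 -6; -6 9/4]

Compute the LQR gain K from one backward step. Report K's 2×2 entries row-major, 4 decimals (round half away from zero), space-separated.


-0.6078 0.1659 -1.0474 -0.0970

BᵀP = [-26.5000 9.7500; -31.5000 11.2500]
S = R + BᵀPB = [3 0; 0 3] + [42.5000 49.5000; 49.5000 58.5000] = [45.5000 49.5000; 49.5000 61.5000]
BᵀPA = [-79.5000 2.7500; -94.5000 2.2500]
K = S⁻¹·BᵀPA = [-0.6078 0.1659; -1.0474 -0.0970]
A−BK = [1.1250 0.9375; 2.8707 2.5991]
AᵀP(A−BK) = [5.7026 1.0280; 1.0280 1.0119]
P' = Q + AᵀP(A−BK) = [10.7026 -0.4720; -0.4720 3.2619]
tr(P') = 13.9644


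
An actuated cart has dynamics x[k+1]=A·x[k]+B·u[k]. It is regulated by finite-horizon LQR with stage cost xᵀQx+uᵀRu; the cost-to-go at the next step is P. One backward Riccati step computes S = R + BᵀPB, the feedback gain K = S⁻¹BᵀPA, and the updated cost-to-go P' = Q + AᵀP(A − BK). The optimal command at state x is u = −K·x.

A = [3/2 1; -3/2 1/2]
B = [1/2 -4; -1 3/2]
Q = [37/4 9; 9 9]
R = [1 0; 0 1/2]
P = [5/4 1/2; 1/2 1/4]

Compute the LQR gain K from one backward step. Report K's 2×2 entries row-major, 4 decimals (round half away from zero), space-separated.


BᵀP = [0.1250 0.0000; -4.2500 -1.6250]
S = R + BᵀPB = [1 0; 0 1/2] + [0.0625 -0.5000; -0.5000 14.5625] = [1.0625 -0.5000; -0.5000 15.0625]
BᵀPA = [0.1875 0.1250; -3.9375 -5.0625]
K = S⁻¹·BᵀPA = [0.0543 -0.0412; -0.2596 -0.3375]
A−BK = [0.4344 -0.3293; -1.0563 0.9650]
AᵀP(A−BK) = [0.0926 -0.0086; -0.0086 0.1092]
P' = Q + AᵀP(A−BK) = [9.3426 8.9914; 8.9914 9.1092]
tr(P') = 18.4518

0.0543 -0.0412 -0.2596 -0.3375
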